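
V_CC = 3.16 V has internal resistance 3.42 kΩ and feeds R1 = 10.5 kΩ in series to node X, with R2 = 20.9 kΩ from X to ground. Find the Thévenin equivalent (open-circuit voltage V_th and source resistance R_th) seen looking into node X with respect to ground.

V_th ≈ 1.90 V, R_th ≈ 8.36 kΩ

R1' = 3.42 + 10.5 = 13.92 kΩ (source resistance + R1).
With X open, the divider is unloaded: V_th = 3.16 × 20.9/34.82 = 1.897 V.
With V_CC suppressed (replaced by a short), R_th = R1' ‖ R2 = (13.92 × 20.9)/(13.92 + 20.9) = 8.355 kΩ.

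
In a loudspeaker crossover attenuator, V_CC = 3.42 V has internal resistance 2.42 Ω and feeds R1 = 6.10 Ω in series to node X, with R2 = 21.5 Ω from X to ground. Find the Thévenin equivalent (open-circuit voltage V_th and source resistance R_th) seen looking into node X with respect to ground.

V_th ≈ 2.45 V, R_th ≈ 6.10 Ω

R1' = 2.42 + 6.10 = 8.520 Ω (source resistance + R1).
Open-circuit (no load on X): V_th = V_CC · R2/(R1' + R2) = 3.42 × 21.5/(8.520 + 21.5) = 2.449 V.
Zeroing V_CC shorts the top of R1' to ground, so R_th = R1' ‖ R2 = 6.102 Ω.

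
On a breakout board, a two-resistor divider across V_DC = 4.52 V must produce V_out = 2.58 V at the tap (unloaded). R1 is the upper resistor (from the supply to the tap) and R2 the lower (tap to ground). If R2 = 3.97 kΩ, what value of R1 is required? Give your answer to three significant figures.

R1 ≈ 2.99 kΩ

The divider ratio is R2/(R1+R2) = 2.58/4.52 = 0.5708.
R1 = R2·(1/k − 1) = 3.97 × 0.7519 = 2.985 kΩ.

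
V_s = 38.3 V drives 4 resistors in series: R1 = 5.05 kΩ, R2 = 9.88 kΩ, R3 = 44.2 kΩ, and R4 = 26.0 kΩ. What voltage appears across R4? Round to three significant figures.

ΣR = 5.05 + 9.88 + 44.2 + 26.0 = 85.13 kΩ.
By the voltage-divider rule, V = 38.3 × 26.00/85.13 = 11.70 V.

V ≈ 11.7 V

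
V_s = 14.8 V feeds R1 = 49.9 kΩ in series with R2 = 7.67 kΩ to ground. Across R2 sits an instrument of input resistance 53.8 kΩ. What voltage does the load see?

V_out ≈ 1.75 V

R2 ‖ R_L = (7.67 × 53.8)/(7.67 + 53.8) = 6.713 kΩ.
Now apply the divider: V_out = 14.8 × 0.1186 = 1.755 V.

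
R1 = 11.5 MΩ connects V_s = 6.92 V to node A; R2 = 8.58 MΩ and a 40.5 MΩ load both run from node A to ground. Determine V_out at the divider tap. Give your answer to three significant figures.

R2 ‖ R_L = (8.58 × 40.5)/(8.58 + 40.5) = 7.080 MΩ.
Then V_out = V_s · R2'/(R1 + R2') = 6.92 × 7.080/18.58 = 2.637 V.

V_out ≈ 2.64 V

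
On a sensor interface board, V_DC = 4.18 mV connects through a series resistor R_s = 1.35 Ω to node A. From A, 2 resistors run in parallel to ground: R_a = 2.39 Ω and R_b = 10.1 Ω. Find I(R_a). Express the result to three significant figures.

I ≈ 1.03 mA

Parallel bank: R_p = 1/(1/2.39 + 1/10.1) = 1.933 Ω.
Node voltage V_A = V_DC · R_p/(R_s + R_p) = 4.18 × 0.5887 = 2.461 mV.
Branch current I = V_A/R_a = 2.461/2.39 = 1.030 mA.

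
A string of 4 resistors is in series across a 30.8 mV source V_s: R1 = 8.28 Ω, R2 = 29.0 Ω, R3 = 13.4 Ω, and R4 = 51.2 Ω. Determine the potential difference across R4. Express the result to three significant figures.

V ≈ 15.5 mV

Series total: ΣR = 8.28 + 29.0 + 13.4 + 51.2 = 101.9 Ω.
Voltage divider: V = V_s · (51.20 / 101.9) = 30.8 × 0.5026 = 15.48 mV.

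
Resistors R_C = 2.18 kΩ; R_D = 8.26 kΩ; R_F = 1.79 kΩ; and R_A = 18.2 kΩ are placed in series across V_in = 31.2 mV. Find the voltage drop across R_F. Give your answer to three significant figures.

Series total: ΣR = 2.18 + 8.26 + 1.79 + 18.2 = 30.43 kΩ.
V = V_in · R/ΣR = 31.2 × 0.05882 = 1.835 mV.

V ≈ 1.84 mV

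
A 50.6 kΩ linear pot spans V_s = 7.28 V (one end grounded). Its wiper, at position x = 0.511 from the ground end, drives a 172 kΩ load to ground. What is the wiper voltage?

V_out ≈ 3.47 V

Lower segment x·R_p = 25.86 kΩ; upper segment (1−x)·R_p = 24.74 kΩ.
R_L loads the lower segment: effective lower R = 22.48 kΩ.
V_out = 7.28 × 22.48/(24.74 + 22.48) = 3.465 V.
(Unloaded: V_out = x·V_s = 3.72 V.)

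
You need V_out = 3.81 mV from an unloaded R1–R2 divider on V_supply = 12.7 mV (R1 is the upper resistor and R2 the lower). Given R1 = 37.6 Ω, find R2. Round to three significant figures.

The divider ratio is R2/(R1+R2) = 3.81/12.7 = 0.3000.
So R2 = R1 · V_out/(V_supply − V_out) = 37.6 × 3.81/(12.7 − 3.81) = 37.6 × 0.4286 = 16.11 Ω.

R2 ≈ 16.1 Ω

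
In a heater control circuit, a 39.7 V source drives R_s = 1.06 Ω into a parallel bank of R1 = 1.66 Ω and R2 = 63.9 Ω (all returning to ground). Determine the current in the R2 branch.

Equivalent of the parallel group: R_p = 1.618 Ω.
Node voltage V_A = V_in · R_p/(R_s + R_p) = 39.7 × 0.6042 = 23.99 V.
I(R2) = V_A / R2 = 23.99/63.9 = 0.3754 A.

I ≈ 0.375 A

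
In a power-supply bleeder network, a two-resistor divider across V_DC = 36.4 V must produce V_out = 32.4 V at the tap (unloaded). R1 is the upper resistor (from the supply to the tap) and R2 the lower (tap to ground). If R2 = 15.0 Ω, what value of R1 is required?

R1 ≈ 1.85 Ω

V_out/V_DC = R2/(R1+R2) = 0.8901.
Rearranging, R1 = R2·(1−k)/k = 15.0 × 0.1235 = 1.852 Ω.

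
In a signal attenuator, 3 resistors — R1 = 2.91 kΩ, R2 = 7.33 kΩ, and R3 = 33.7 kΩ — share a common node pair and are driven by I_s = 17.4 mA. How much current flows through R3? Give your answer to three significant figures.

ΣG = 1/2.91 + 1/7.33 + 1/33.7 = 0.5097.
By the current-divider rule, I = I_s · G_k/ΣG = 17.4 × 0.05821 = 1.013 mA.

I ≈ 1.01 mA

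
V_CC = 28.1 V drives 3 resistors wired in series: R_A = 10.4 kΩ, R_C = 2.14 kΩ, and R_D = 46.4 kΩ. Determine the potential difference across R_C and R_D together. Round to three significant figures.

V ≈ 23.1 V

Series total: ΣR = 10.4 + 2.14 + 46.4 = 58.94 kΩ.
R_{R_C..R_D} = 2.14 + 46.4 = 48.54 kΩ.
By the voltage-divider rule, V = 28.1 × 48.54/58.94 = 23.14 V.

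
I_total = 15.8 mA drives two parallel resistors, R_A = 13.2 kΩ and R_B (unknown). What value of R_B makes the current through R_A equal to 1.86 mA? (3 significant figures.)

In a two-way split, I_A/I_total = R_B/(R_A + R_B).
1.86/15.8 = R_B/(R_A + R_B) → R_B = R_A · (0.1177)/(1 − 0.1177) = 13.2 × 0.1334 = 1.761 kΩ.

R_B ≈ 1.76 kΩ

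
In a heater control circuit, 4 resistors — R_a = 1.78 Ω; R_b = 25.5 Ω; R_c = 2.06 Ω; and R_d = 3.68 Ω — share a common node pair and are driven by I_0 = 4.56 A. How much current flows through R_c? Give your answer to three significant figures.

Conductances: ΣG = 1/1.78 + 1/25.5 + 1/2.06 + 1/3.68 = 1.358 (1/Ω).
Current divider: I(R_c) = I_0 · G_k/ΣG = 4.56 × (0.4854/1.358) = 4.56 × 0.3574 = 1.630 A.

I ≈ 1.63 A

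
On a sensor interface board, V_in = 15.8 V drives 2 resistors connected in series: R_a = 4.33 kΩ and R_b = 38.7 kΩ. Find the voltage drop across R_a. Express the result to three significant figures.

ΣR = 4.33 + 38.7 = 43.03 kΩ.
By the voltage-divider rule, V = 15.8 × 4.330/43.03 = 1.590 V.

V ≈ 1.59 V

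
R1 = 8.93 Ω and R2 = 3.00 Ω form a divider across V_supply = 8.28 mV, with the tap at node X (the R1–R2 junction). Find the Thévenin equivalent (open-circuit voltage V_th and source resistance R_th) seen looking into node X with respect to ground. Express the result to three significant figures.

Open-circuit (no load on X): V_th = V_supply · R2/(R1 + R2) = 8.28 × 3.00/(8.930 + 3.00) = 2.082 mV.
With V_supply suppressed (replaced by a short), R_th = R1 ‖ R2 = (8.930 × 3.00)/(8.930 + 3.00) = 2.246 Ω.

V_th ≈ 2.08 mV, R_th ≈ 2.25 Ω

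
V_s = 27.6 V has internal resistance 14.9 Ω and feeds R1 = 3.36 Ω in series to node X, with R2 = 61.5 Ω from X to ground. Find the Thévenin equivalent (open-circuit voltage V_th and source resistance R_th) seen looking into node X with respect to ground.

R1' = 14.9 + 3.36 = 18.26 Ω (source resistance + R1).
Open-circuit (no load on X): V_th = V_s · R2/(R1' + R2) = 27.6 × 61.5/(18.26 + 61.5) = 21.28 V.
Looking into X with the source shorted: R_th = R1'·R2/(R1'+R2) = 18.26 × 61.5/79.76 = 14.08 Ω.

V_th ≈ 21.3 V, R_th ≈ 14.1 Ω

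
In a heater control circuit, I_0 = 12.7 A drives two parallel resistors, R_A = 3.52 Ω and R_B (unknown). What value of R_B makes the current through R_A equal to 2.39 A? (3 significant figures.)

In a two-way split, I_A/I_0 = R_B/(R_A + R_B).
2.39/12.7 = R_B/(R_A + R_B) → R_B = R_A · (0.1882)/(1 − 0.1882) = 3.52 × 0.2318 = 0.8160 Ω.

R_B ≈ 0.816 Ω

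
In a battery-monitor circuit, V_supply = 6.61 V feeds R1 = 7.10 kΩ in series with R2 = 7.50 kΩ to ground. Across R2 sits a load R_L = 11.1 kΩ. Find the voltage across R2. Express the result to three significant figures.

The load sits in parallel with R2, giving an effective lower resistance R2' = R2·R_L/(R2+R_L) = 4.476 kΩ.
Then V_out = V_supply · R2'/(R1 + R2') = 6.61 × 4.476/11.58 = 2.556 V.

V_out ≈ 2.56 V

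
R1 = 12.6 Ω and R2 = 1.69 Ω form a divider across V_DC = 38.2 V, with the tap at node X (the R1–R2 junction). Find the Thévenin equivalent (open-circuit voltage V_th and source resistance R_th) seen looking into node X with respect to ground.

With X open, the divider is unloaded: V_th = 38.2 × 1.69/14.29 = 4.518 V.
Looking into X with the source shorted: R_th = R1·R2/(R1+R2) = 12.60 × 1.69/14.29 = 1.490 Ω.

V_th ≈ 4.52 V, R_th ≈ 1.49 Ω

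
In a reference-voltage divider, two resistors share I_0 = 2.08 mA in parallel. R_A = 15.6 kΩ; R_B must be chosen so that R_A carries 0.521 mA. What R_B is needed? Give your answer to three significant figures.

R_B ≈ 5.21 kΩ

In a two-way split, I_A/I_0 = R_B/(R_A + R_B).
With f = 0.2505, R_B = R_A · f/(1−f) = 15.6 × 0.3342 = 5.213 kΩ.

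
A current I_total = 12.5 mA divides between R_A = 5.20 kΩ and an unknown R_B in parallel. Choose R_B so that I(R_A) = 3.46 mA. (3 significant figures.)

The fraction through R_A equals R_B/(R_A+R_B).
3.46/12.5 = R_B/(R_A + R_B) → R_B = R_A · (0.2768)/(1 − 0.2768) = 5.20 × 0.3827 = 1.990 kΩ.

R_B ≈ 1.99 kΩ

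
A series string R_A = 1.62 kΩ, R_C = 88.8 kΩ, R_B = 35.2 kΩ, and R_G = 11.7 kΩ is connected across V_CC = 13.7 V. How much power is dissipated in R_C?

Series current I = V_CC/ΣR = 13.7/137.3 = 0.09977 mA.
V(R_C) = I·R = 8.859 V; P = V·I = 8.859 × 0.09977 = 0.8839 mW.

P ≈ 0.884 mW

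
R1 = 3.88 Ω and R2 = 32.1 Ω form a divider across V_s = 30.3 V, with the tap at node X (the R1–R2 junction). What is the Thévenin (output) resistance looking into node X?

Looking into X with the source shorted: R_th = R1·R2/(R1+R2) = 3.880 × 32.1/35.98 = 3.462 Ω.

R_th ≈ 3.46 Ω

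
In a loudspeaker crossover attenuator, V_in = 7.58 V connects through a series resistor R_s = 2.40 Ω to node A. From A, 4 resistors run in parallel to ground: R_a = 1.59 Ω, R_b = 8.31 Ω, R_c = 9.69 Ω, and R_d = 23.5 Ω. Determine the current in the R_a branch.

I ≈ 1.51 A

Combine the parallel branches: R_p = (1/1.59 + 1/8.31 + 1/9.69 + 1/23.5)⁻¹ = 1.117 Ω.
V_A by voltage divider: V_A = 7.58 × 1.117/(2.40 + 1.117) = 2.408 V.
Branch current I = V_A/R_a = 2.408/1.59 = 1.514 A.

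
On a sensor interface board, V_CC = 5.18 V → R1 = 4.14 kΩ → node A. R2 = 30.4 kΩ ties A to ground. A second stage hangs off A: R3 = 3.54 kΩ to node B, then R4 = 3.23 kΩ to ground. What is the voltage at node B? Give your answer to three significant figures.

V_B ≈ 1.41 V

Node A sees R2 in parallel with the series input of stage 2, R3 + R4 = 6.770 kΩ.
Effective lower resistance at A: R2 ‖ 6.770 = 5.537 kΩ.
So V_A = 5.18 × 0.5722 = 2.964 V.
Then the unloaded second divider: V_B = V_A × R4/(R3+R4) = 2.964 × 0.4771 = 1.414 V.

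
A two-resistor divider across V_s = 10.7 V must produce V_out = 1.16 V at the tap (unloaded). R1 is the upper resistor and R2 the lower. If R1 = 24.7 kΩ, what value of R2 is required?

The divider ratio is R2/(R1+R2) = 1.16/10.7 = 0.1084.
R2 = R1 · 0.1084/(1 − 0.1084) = 3.003 kΩ.

R2 ≈ 3.00 kΩ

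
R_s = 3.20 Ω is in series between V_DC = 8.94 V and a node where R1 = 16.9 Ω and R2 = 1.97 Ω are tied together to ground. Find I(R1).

Parallel bank: R_p = 1/(1/16.9 + 1/1.97) = 1.764 Ω.
V_A = 8.94 × 1.764/4.964 = 3.177 V.
I(R1) = V_A / R1 = 3.177/16.9 = 0.1880 A.

I ≈ 0.188 A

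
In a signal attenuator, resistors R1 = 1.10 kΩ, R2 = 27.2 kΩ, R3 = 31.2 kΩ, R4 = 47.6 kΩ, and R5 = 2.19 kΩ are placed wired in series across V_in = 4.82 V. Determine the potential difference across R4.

Total series resistance ΣR = 1.10 + 27.2 + 31.2 + 47.6 + 2.19 = 109.3 kΩ.
V = V_in · R/ΣR = 4.82 × 0.4355 = 2.099 V.

V ≈ 2.10 V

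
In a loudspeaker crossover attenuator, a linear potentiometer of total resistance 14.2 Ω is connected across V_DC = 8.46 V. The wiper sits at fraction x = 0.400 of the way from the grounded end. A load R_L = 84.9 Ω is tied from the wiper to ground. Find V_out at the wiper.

Lower segment x·R_p = 5.680 Ω; upper segment (1−x)·R_p = 8.520 Ω.
(x·R_p) ‖ R_L = 5.324 Ω.
Loaded-divider output: V_out = 8.46 × 0.3846 = 3.253 V.

V_out ≈ 3.25 V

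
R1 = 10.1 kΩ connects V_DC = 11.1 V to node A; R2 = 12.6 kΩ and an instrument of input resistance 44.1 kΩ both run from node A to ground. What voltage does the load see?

R2 ‖ R_L = (12.6 × 44.1)/(12.6 + 44.1) = 9.800 kΩ.
Now apply the divider: V_out = 11.1 × 0.4925 = 5.466 V.
(Unloaded it would be 6.16 V; the load pulls it down.)

V_out ≈ 5.47 V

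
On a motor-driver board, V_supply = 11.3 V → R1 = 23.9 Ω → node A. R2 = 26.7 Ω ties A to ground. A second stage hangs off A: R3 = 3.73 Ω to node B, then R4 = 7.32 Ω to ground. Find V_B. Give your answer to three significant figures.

Node A sees R2 in parallel with the series input of stage 2, R3 + R4 = 11.05 Ω.
R2 ‖ (R3+R4) = 7.815 Ω.
So V_A = 11.3 × 0.2464 = 2.785 V.
V_B = V_A × 0.6624 = 1.845 V.

V_B ≈ 1.84 V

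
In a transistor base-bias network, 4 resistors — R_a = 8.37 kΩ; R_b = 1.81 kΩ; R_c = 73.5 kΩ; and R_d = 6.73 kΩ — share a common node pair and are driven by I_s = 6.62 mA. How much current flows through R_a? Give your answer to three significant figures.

ΣG = 1/8.37 + 1/1.81 + 1/73.5 + 1/6.73 = 0.8342.
By the current-divider rule, I = I_s · G_k/ΣG = 6.62 × 0.1432 = 0.9482 mA.

I ≈ 0.948 mA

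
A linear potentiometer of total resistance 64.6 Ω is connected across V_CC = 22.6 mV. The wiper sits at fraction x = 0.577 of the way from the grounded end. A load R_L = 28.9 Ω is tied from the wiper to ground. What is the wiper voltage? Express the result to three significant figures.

Split the track: R_lower = x·R_p = 37.27 Ω, R_upper = (1−x)·R_p = 27.33 Ω.
(x·R_p) ‖ R_L = 16.28 Ω.
Loaded-divider output: V_out = 22.6 × 0.3733 = 8.437 mV.

V_out ≈ 8.44 mV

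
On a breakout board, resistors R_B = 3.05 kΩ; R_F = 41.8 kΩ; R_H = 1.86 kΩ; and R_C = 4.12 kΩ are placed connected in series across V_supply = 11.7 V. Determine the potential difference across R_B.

Series total: ΣR = 3.05 + 41.8 + 1.86 + 4.12 = 50.83 kΩ.
V = V_supply · R/ΣR = 11.7 × 0.06000 = 0.7020 V.

V ≈ 0.702 V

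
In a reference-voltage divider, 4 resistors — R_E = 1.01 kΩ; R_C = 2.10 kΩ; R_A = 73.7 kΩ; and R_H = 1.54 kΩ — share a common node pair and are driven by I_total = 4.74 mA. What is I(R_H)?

Conductances: ΣG = 1/1.01 + 1/2.10 + 1/73.7 + 1/1.54 = 2.129 (1/kΩ).
By the current-divider rule, I = I_total · G_k/ΣG = 4.74 × 0.3050 = 1.446 mA.

I ≈ 1.45 mA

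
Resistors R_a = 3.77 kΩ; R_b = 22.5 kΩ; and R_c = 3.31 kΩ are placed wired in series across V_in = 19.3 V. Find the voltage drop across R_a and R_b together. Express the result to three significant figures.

V ≈ 17.1 V

Total series resistance ΣR = 3.77 + 22.5 + 3.31 = 29.58 kΩ.
R_{R_a..R_b} = 3.77 + 22.5 = 26.27 kΩ.
V = V_in · R/ΣR = 19.3 × 0.8881 = 17.14 V.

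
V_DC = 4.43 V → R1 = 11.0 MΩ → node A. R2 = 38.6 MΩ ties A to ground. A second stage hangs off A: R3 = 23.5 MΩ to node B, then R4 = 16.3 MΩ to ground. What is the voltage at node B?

Node A sees R2 in parallel with the series input of stage 2, R3 + R4 = 39.80 MΩ.
R2 ‖ (R3+R4) = 19.60 MΩ.
So V_A = 4.43 × 0.6405 = 2.837 V.
V_B = V_A × 0.4095 = 1.162 V.

V_B ≈ 1.16 V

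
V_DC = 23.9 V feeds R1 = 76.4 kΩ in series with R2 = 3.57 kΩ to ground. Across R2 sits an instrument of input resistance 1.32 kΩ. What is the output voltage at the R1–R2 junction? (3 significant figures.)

V_out ≈ 0.298 V

R2 ‖ R_L = (3.57 × 1.32)/(3.57 + 1.32) = 0.9637 kΩ.
Now apply the divider: V_out = 23.9 × 0.01246 = 0.2977 V.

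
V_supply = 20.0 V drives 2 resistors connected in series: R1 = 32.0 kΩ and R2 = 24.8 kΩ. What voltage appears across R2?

Total series resistance ΣR = 32.0 + 24.8 = 56.80 kΩ.
By the voltage-divider rule, V = 20.0 × 24.80/56.80 = 8.732 V.

V ≈ 8.73 V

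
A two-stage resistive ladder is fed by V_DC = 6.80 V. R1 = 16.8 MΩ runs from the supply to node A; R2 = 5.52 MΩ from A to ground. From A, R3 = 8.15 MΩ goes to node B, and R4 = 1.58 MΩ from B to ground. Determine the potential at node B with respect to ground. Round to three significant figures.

Node A sees R2 in parallel with the series input of stage 2, R3 + R4 = 9.730 MΩ.
Effective lower resistance at A: R2 ‖ 9.730 = 3.522 MΩ.
First divider: V_A = V_DC · 3.522/(16.8 + 3.522) = 1.178 V.
Then the unloaded second divider: V_B = V_A × R4/(R3+R4) = 1.178 × 0.1624 = 0.1914 V.

V_B ≈ 0.191 V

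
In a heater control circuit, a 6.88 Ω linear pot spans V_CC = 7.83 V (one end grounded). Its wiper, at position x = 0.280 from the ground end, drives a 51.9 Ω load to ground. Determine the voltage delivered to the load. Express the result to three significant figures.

Lower segment x·R_p = 1.926 Ω; upper segment (1−x)·R_p = 4.954 Ω.
R_L loads the lower segment: effective lower R = 1.857 Ω.
Then V_out = V_CC · 1.857/(4.954 + 1.857) = 2.135 V.

V_out ≈ 2.14 V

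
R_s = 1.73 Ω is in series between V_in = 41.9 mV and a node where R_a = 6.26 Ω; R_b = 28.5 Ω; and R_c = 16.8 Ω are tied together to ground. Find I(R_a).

I ≈ 4.65 mA

Parallel bank: R_p = 1/(1/6.26 + 1/28.5 + 1/16.8) = 3.931 Ω.
Node voltage V_A = V_in · R_p/(R_s + R_p) = 41.9 × 0.6944 = 29.10 mV.
Branch current I = V_A/R_a = 29.10/6.26 = 4.648 mA.
(Equivalently: I_total = 7.401 mA, then current-divider fraction G_k/ΣG = 0.6280.)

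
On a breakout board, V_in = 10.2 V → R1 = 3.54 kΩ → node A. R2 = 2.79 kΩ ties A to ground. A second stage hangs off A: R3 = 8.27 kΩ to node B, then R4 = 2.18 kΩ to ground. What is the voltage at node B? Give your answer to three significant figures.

V_B ≈ 0.816 V

Looking into the second stage from A: R3 + R4 = 10.45 kΩ appears in parallel with R2.
Effective lower resistance at A: R2 ‖ 10.45 = 2.202 kΩ.
First divider: V_A = V_in · 2.202/(3.54 + 2.202) = 3.912 V.
Then the unloaded second divider: V_B = V_A × R4/(R3+R4) = 3.912 × 0.2086 = 0.8160 V.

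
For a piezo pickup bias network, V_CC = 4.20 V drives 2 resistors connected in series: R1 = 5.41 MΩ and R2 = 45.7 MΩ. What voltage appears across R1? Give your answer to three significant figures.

V ≈ 0.445 V

Total series resistance ΣR = 5.41 + 45.7 = 51.11 MΩ.
By the voltage-divider rule, V = 4.20 × 5.410/51.11 = 0.4446 V.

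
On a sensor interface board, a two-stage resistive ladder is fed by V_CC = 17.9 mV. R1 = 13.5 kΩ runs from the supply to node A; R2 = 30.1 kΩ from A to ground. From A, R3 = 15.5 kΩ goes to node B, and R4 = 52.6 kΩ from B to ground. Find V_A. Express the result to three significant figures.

Node A sees R2 in parallel with the series input of stage 2, R3 + R4 = 68.10 kΩ.
R2 ‖ (R3+R4) = 20.87 kΩ.
First divider: V_A = V_CC · 20.87/(13.5 + 20.87) = 10.87 mV.

V_A ≈ 10.9 mV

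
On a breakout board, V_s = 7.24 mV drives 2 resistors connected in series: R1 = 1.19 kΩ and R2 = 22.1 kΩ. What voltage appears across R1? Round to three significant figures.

V ≈ 0.370 mV

Total series resistance ΣR = 1.19 + 22.1 = 23.29 kΩ.
By the voltage-divider rule, V = 7.24 × 1.190/23.29 = 0.3699 mV.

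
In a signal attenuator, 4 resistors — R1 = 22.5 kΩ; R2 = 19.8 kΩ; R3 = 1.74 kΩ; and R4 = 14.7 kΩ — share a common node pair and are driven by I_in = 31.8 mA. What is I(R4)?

Total conductance ΣG = 1/22.5 + 1/19.8 + 1/1.74 + 1/14.7 = 0.7377 (units of 1/kΩ).
Current divider: I(R4) = I_in · G_k/ΣG = 31.8 × (0.06803/0.7377) = 31.8 × 0.09222 = 2.932 mA.

I ≈ 2.93 mA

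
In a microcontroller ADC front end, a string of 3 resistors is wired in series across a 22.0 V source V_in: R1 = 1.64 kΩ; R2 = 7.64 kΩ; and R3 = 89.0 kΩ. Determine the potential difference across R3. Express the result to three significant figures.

V ≈ 19.9 V

Total series resistance ΣR = 1.64 + 7.64 + 89.0 = 98.28 kΩ.
V = V_in · R/ΣR = 22.0 × 0.9056 = 19.92 V.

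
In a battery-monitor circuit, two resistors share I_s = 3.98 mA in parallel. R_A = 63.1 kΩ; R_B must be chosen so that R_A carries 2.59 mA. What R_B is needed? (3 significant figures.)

R_B ≈ 118 kΩ

Two-branch current divider: I_A = I_s · R_B/(R_A + R_B).
2.59/3.98 = R_B/(R_A + R_B) → R_B = R_A · (0.6508)/(1 − 0.6508) = 63.1 × 1.863 = 117.6 kΩ.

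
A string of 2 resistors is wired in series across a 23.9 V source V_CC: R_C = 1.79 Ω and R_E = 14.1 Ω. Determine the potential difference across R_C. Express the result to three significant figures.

ΣR = 1.79 + 14.1 = 15.89 Ω.
By the voltage-divider rule, V = 23.9 × 1.790/15.89 = 2.692 V.

V ≈ 2.69 V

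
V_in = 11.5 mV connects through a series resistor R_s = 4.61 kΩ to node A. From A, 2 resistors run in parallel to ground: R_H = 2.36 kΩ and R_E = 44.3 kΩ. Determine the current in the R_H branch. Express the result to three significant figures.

Combine the parallel branches: R_p = (1/2.36 + 1/44.3)⁻¹ = 2.241 kΩ.
V_A by voltage divider: V_A = 11.5 × 2.241/(4.61 + 2.241) = 3.761 mV.
I(R_H) = V_A / R_H = 3.761/2.36 = 1.594 µA.
(Check via current divider: I_total = 1.679 µA; share G_k/ΣG = 0.9494 → same result.)

I ≈ 1.59 µA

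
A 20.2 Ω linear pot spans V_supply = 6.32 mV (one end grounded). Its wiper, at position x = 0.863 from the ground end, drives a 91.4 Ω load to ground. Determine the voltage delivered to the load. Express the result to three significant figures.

The pot divides into 2.767 Ω above the wiper and 17.43 Ω below.
(x·R_p) ‖ R_L = 14.64 Ω.
V_out = 6.32 × 14.64/(2.767 + 14.64) = 5.315 mV.

V_out ≈ 5.32 mV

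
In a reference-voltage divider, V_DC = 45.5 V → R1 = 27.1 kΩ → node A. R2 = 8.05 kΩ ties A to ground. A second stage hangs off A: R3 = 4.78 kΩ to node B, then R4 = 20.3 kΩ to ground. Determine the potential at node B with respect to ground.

V_B ≈ 6.76 V

The second stage (R3 + R4 = 25.08 kΩ) loads node A in parallel with R2.
Effective lower resistance at A: R2 ‖ 25.08 = 6.094 kΩ.
So V_A = 45.5 × 0.1836 = 8.353 V.
Stage 2 is unloaded, so V_B = V_A · R4/(R3+R4) = 8.353 × 20.3/25.08 = 6.761 V.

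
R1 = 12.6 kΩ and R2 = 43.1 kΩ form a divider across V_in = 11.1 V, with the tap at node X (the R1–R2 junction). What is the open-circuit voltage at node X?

With X open, the divider is unloaded: V_th = 11.1 × 43.1/55.70 = 8.589 V.

V_th ≈ 8.59 V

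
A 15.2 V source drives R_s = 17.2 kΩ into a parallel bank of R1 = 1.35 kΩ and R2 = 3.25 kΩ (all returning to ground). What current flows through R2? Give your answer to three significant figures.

Parallel bank: R_p = 1/(1/1.35 + 1/3.25) = 0.9538 kΩ.
V_A by voltage divider: V_A = 15.2 × 0.9538/(17.2 + 0.9538) = 0.7986 V.
Branch current I = V_A/R2 = 0.7986/3.25 = 0.2457 mA.
(Check via current divider: I_total = 0.8373 mA; share G_k/ΣG = 0.2935 → same result.)

I ≈ 0.246 mA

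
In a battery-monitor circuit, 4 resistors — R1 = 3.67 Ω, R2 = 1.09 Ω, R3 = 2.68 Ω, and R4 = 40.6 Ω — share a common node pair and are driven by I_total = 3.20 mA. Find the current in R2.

I ≈ 1.85 mA

ΣG = 1/3.67 + 1/1.09 + 1/2.68 + 1/40.6 = 1.588.
R2 takes the fraction G_k/ΣG = 0.9174/1.588 = 0.5778, so I = 3.20 × 0.5778 = 1.849 mA.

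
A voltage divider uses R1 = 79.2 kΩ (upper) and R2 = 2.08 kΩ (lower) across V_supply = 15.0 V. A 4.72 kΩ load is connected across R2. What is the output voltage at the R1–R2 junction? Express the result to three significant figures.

R2 ‖ R_L = (2.08 × 4.72)/(2.08 + 4.72) = 1.444 kΩ.
Voltage divider with the loaded lower leg: V_out = 15.0 × 1.444/(79.2 + 1.444) = 15.0 × 0.01790 = 0.2685 V.
(Unloaded it would be 0.384 V; the load pulls it down.)

V_out ≈ 0.269 V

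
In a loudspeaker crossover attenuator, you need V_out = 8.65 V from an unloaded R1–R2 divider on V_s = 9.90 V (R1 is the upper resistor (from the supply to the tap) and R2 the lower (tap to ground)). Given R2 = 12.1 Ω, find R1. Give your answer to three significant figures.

R1 ≈ 1.75 Ω

V_out/V_s = R2/(R1+R2) = 0.8737.
Rearranging, R1 = R2·(1−k)/k = 12.1 × 0.1445 = 1.749 Ω.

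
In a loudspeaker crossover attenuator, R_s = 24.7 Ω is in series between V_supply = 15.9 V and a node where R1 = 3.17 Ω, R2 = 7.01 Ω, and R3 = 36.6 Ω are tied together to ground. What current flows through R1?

Parallel bank: R_p = 1/(1/3.17 + 1/7.01 + 1/36.6) = 2.060 Ω.
Node voltage V_A = V_supply · R_p/(R_s + R_p) = 15.9 × 0.07698 = 1.224 V.
I(R1) = V_A / R1 = 1.224/3.17 = 0.3861 A.

I ≈ 0.386 A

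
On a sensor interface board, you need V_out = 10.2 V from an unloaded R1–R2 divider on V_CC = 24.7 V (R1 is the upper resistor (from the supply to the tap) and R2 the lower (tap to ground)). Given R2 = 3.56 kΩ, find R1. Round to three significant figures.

Required fraction k = V_out/V_CC = 0.4130.
R1 = R2·(1/k − 1) = 3.56 × 1.422 = 5.061 kΩ.

R1 ≈ 5.06 kΩ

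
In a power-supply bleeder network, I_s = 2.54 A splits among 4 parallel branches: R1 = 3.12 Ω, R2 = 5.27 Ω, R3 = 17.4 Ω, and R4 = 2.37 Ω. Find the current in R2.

ΣG = 1/3.12 + 1/5.27 + 1/17.4 + 1/2.37 = 0.9897.
R2 takes the fraction G_k/ΣG = 0.1898/0.9897 = 0.1917, so I = 2.54 × 0.1917 = 0.4870 A.

I ≈ 0.487 A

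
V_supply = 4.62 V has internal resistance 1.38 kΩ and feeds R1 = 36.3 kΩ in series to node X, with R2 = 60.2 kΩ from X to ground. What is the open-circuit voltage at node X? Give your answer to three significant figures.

R1' = 1.38 + 36.3 = 37.68 kΩ (source resistance + R1).
V_th is the unloaded tap voltage: V_supply · R2/(R1'+R2) = 4.62 × 0.6150 = 2.841 V.

V_th ≈ 2.84 V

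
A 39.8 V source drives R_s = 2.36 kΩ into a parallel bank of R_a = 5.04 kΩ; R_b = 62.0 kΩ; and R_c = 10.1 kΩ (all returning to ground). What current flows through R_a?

I ≈ 4.54 mA

Combine the parallel branches: R_p = (1/5.04 + 1/62.0 + 1/10.1)⁻¹ = 3.189 kΩ.
Node voltage V_A = V_DC · R_p/(R_s + R_p) = 39.8 × 0.5747 = 22.87 V.
I(R_a) = V_A / R_a = 22.87/5.04 = 4.538 mA.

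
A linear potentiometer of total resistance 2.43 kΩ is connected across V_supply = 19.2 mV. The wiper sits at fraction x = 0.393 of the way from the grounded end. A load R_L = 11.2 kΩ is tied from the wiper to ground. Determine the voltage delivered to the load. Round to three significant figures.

V_out ≈ 7.17 mV

Split the track: R_lower = x·R_p = 0.9550 kΩ, R_upper = (1−x)·R_p = 1.475 kΩ.
(x·R_p) ‖ R_L = 0.8800 kΩ.
V_out = 19.2 × 0.8800/(1.475 + 0.8800) = 7.174 mV.
(Unloaded: V_out = x·V_supply = 7.55 mV.)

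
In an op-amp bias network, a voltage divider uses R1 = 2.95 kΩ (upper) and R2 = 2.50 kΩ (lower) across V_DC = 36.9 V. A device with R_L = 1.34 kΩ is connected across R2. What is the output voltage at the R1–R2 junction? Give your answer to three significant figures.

V_out ≈ 8.42 V

First combine the lower leg with the load: R2 ‖ R_L = 0.8724 kΩ.
Voltage divider with the loaded lower leg: V_out = 36.9 × 0.8724/(2.95 + 0.8724) = 36.9 × 0.2282 = 8.422 V.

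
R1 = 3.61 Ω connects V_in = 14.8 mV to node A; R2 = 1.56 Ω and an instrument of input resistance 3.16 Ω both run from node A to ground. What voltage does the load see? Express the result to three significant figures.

First combine the lower leg with the load: R2 ‖ R_L = 1.044 Ω.
Voltage divider with the loaded lower leg: V_out = 14.8 × 1.044/(3.61 + 1.044) = 14.8 × 0.2244 = 3.321 mV.

V_out ≈ 3.32 mV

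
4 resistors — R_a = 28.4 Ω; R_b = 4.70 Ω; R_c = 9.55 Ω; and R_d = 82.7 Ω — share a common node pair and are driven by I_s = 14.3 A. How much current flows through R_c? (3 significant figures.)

ΣG = 1/28.4 + 1/4.70 + 1/9.55 + 1/82.7 = 0.3648.
Current divider: I(R_c) = I_s · G_k/ΣG = 14.3 × (0.1047/0.3648) = 14.3 × 0.2871 = 4.105 A.

I ≈ 4.10 A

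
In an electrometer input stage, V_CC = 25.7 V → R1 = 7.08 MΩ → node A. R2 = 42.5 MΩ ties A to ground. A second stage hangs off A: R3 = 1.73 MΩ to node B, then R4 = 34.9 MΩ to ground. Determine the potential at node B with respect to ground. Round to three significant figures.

Looking into the second stage from A: R3 + R4 = 36.63 MΩ appears in parallel with R2.
R2 ‖ (R3+R4) = 19.67 MΩ.
So V_A = 25.7 × 0.7354 = 18.90 V.
Then the unloaded second divider: V_B = V_A × R4/(R3+R4) = 18.90 × 0.9528 = 18.01 V.

V_B ≈ 18.0 V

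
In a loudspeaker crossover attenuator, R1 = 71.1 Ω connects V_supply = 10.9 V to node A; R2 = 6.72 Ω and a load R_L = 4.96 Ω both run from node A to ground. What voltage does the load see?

R2 ‖ R_L = (6.72 × 4.96)/(6.72 + 4.96) = 2.854 Ω.
Voltage divider with the loaded lower leg: V_out = 10.9 × 2.854/(71.1 + 2.854) = 10.9 × 0.03859 = 0.4206 V.
(Unloaded it would be 0.941 V; the load pulls it down.)

V_out ≈ 0.421 V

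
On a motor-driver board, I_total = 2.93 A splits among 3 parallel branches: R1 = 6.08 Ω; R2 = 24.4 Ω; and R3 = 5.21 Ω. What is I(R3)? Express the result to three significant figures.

Total conductance ΣG = 1/6.08 + 1/24.4 + 1/5.21 = 0.3974 (units of 1/Ω).
R3 takes the fraction G_k/ΣG = 0.1919/0.3974 = 0.4830, so I = 2.93 × 0.4830 = 1.415 A.

I ≈ 1.42 A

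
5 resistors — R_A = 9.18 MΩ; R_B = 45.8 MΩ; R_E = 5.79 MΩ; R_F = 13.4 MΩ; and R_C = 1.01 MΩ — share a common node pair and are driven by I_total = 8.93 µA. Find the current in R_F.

ΣG = 1/9.18 + 1/45.8 + 1/5.79 + 1/13.4 + 1/1.01 = 1.368.
Current divider: I(R_F) = I_total · G_k/ΣG = 8.93 × (0.07463/1.368) = 8.93 × 0.05454 = 0.4871 µA.

I ≈ 0.487 µA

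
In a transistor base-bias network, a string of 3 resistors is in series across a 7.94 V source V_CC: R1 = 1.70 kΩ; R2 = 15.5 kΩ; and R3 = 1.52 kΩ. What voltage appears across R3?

V ≈ 0.645 V

ΣR = 1.70 + 15.5 + 1.52 = 18.72 kΩ.
By the voltage-divider rule, V = 7.94 × 1.520/18.72 = 0.6447 V.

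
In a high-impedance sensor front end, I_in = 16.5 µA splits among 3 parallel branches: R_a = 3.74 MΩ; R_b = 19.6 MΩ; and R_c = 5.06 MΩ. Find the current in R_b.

I ≈ 1.63 µA

Total conductance ΣG = 1/3.74 + 1/19.6 + 1/5.06 = 0.5160 (units of 1/MΩ).
By the current-divider rule, I = I_in · G_k/ΣG = 16.5 × 0.09887 = 1.631 µA.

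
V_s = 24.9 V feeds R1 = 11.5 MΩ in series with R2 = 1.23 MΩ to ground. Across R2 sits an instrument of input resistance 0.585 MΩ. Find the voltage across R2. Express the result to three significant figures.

R2 ‖ R_L = (1.23 × 0.585)/(1.23 + 0.585) = 0.3964 MΩ.
Now apply the divider: V_out = 24.9 × 0.03332 = 0.8298 V.

V_out ≈ 0.830 V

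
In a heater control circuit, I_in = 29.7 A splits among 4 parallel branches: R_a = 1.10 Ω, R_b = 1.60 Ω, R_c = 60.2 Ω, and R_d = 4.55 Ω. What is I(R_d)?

Conductances: ΣG = 1/1.10 + 1/1.60 + 1/60.2 + 1/4.55 = 1.770 (1/Ω).
By the current-divider rule, I = I_in · G_k/ΣG = 29.7 × 0.1241 = 3.687 A.

I ≈ 3.69 A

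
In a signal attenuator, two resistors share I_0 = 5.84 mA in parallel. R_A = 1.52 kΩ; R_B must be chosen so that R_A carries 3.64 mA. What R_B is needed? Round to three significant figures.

Two-branch current divider: I_A = I_0 · R_B/(R_A + R_B).
With f = 0.6233, R_B = R_A · f/(1−f) = 1.52 × 1.655 = 2.515 kΩ.

R_B ≈ 2.51 kΩ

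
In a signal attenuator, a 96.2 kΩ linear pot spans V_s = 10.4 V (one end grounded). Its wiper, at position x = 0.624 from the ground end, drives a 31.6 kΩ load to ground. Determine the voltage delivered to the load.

V_out ≈ 3.79 V

The pot divides into 36.17 kΩ above the wiper and 60.03 kΩ below.
(x·R_p) ‖ R_L = 20.70 kΩ.
V_out = 10.4 × 20.70/(36.17 + 20.70) = 3.786 V.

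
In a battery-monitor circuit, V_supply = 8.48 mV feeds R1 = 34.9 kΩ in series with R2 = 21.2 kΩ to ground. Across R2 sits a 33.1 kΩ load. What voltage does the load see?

The load sits in parallel with R2, giving an effective lower resistance R2' = R2·R_L/(R2+R_L) = 12.92 kΩ.
Then V_out = V_supply · R2'/(R1 + R2') = 8.48 × 12.92/47.82 = 2.292 mV.
(Unloaded it would be 3.20 mV; the load pulls it down.)

V_out ≈ 2.29 mV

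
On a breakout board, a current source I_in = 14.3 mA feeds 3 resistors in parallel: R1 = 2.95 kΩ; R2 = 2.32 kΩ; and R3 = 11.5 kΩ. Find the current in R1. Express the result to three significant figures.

I ≈ 5.66 mA

Conductances: ΣG = 1/2.95 + 1/2.32 + 1/11.5 = 0.8570 (1/kΩ).
R1 takes the fraction G_k/ΣG = 0.3390/0.8570 = 0.3956, so I = 14.3 × 0.3956 = 5.656 mA.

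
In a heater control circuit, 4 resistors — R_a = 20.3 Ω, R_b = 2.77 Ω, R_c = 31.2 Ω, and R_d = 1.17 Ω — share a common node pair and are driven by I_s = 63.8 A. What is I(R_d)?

Conductances: ΣG = 1/20.3 + 1/2.77 + 1/31.2 + 1/1.17 = 1.297 (1/Ω).
Current divider: I(R_d) = I_s · G_k/ΣG = 63.8 × (0.8547/1.297) = 63.8 × 0.6590 = 42.04 A.

I ≈ 42.0 A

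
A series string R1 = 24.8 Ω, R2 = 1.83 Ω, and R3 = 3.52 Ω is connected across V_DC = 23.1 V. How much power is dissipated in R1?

P ≈ 14.6 W

Series current I = V_DC/ΣR = 23.1/30.15 = 0.7662 A.
P(R1) = I²·R1 = (0.7662)² × 24.8 = 14.56 W.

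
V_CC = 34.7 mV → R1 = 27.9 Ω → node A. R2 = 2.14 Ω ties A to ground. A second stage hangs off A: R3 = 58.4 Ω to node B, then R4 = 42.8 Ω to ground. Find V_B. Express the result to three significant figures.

Looking into the second stage from A: R3 + R4 = 101.2 Ω appears in parallel with R2.
R2 ‖ (R3+R4) = 2.096 Ω.
First divider: V_A = V_CC · 2.096/(27.9 + 2.096) = 2.424 mV.
Then the unloaded second divider: V_B = V_A × R4/(R3+R4) = 2.424 × 0.4229 = 1.025 mV.

V_B ≈ 1.03 mV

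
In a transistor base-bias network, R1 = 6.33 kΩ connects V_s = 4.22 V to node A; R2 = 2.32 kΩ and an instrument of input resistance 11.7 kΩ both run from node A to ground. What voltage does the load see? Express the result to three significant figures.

V_out ≈ 0.988 V

First combine the lower leg with the load: R2 ‖ R_L = 1.936 kΩ.
Now apply the divider: V_out = 4.22 × 0.2342 = 0.9884 V.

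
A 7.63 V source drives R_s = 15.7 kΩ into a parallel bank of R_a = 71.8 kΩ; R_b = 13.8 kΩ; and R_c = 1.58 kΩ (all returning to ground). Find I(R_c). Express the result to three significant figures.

I ≈ 0.393 mA

Combine the parallel branches: R_p = (1/71.8 + 1/13.8 + 1/1.58)⁻¹ = 1.390 kΩ.
V_A by voltage divider: V_A = 7.63 × 1.390/(15.7 + 1.390) = 0.6207 V.
Branch current I = V_A/R_c = 0.6207/1.58 = 0.3928 mA.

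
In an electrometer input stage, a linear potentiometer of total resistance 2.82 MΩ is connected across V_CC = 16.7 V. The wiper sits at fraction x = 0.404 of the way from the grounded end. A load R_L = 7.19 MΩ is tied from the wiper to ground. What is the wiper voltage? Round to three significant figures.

Lower segment x·R_p = 1.139 MΩ; upper segment (1−x)·R_p = 1.681 MΩ.
Lower segment in parallel with the load: 1.139 ‖ 7.19 = 0.9834 MΩ.
V_out = 16.7 × 0.9834/(1.681 + 0.9834) = 6.165 V.

V_out ≈ 6.16 V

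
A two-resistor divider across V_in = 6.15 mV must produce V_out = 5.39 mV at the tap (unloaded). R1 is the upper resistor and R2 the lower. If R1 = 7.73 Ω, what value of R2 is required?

R2 ≈ 54.8 Ω

V_out/V_in = R2/(R1+R2) = 0.8764.
Rearranging, R2 = R1·k/(1−k) = 7.73 × 7.092 = 54.82 Ω.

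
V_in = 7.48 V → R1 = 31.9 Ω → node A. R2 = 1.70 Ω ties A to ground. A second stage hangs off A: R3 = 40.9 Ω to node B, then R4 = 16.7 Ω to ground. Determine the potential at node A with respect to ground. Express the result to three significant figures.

The second stage (R3 + R4 = 57.60 Ω) loads node A in parallel with R2.
Effective lower resistance at A: R2 ‖ 57.60 = 1.651 Ω.
First divider: V_A = V_in · 1.651/(31.9 + 1.651) = 0.3681 V.

V_A ≈ 0.368 V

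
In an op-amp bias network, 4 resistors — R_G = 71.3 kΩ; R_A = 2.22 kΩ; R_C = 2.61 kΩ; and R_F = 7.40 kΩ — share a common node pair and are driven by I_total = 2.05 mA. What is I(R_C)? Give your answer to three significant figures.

I ≈ 0.799 mA

ΣG = 1/71.3 + 1/2.22 + 1/2.61 + 1/7.40 = 0.9828.
Current divider: I(R_C) = I_total · G_k/ΣG = 2.05 × (0.3831/0.9828) = 2.05 × 0.3899 = 0.7992 mA.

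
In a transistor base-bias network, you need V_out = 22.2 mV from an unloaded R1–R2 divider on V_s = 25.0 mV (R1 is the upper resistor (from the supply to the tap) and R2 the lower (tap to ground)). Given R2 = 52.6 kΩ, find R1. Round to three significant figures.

R1 ≈ 6.63 kΩ

V_out/V_s = R2/(R1+R2) = 0.8880.
Rearranging, R1 = R2·(1−k)/k = 52.6 × 0.1261 = 6.634 kΩ.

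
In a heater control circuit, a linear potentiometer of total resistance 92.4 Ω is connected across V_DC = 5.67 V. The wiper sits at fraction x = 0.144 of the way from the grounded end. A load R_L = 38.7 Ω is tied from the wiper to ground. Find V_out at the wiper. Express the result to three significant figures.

V_out ≈ 0.631 V

Split the track: R_lower = x·R_p = 13.31 Ω, R_upper = (1−x)·R_p = 79.09 Ω.
(x·R_p) ‖ R_L = 9.901 Ω.
V_out = 5.67 × 9.901/(79.09 + 9.901) = 0.6308 V.
(Unloaded: V_out = x·V_DC = 0.816 V.)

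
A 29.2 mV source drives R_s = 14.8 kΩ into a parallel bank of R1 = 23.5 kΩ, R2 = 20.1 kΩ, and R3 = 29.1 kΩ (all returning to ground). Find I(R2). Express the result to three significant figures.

Parallel bank: R_p = 1/(1/23.5 + 1/20.1 + 1/29.1) = 7.895 kΩ.
Node voltage V_A = V_DC · R_p/(R_s + R_p) = 29.2 × 0.3479 = 10.16 mV.
I(R2) = V_A / R2 = 10.16/20.1 = 0.5054 µA.

I ≈ 0.505 µA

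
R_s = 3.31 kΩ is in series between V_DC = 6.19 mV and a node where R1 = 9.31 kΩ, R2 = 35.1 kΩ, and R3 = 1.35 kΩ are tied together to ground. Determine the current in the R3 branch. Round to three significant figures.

I ≈ 1.18 µA

Parallel bank: R_p = 1/(1/9.31 + 1/35.1 + 1/1.35) = 1.141 kΩ.
V_A by voltage divider: V_A = 6.19 × 1.141/(3.31 + 1.141) = 1.586 mV.
Branch current I = V_A/R3 = 1.586/1.35 = 1.175 µA.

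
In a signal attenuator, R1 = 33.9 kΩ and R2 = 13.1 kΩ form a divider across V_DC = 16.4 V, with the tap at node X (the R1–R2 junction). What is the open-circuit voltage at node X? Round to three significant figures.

V_th ≈ 4.57 V

V_th is the unloaded tap voltage: V_DC · R2/(R1+R2) = 16.4 × 0.2787 = 4.571 V.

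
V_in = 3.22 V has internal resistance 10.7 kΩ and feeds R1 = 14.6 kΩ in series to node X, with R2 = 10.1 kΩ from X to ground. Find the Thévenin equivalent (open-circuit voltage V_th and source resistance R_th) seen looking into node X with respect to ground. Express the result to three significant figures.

V_th ≈ 0.919 V, R_th ≈ 7.22 kΩ

R1' = 10.7 + 14.6 = 25.30 kΩ (source resistance + R1).
Open-circuit (no load on X): V_th = V_in · R2/(R1' + R2) = 3.22 × 10.1/(25.30 + 10.1) = 0.9187 V.
Looking into X with the source shorted: R_th = R1'·R2/(R1'+R2) = 25.30 × 10.1/35.40 = 7.218 kΩ.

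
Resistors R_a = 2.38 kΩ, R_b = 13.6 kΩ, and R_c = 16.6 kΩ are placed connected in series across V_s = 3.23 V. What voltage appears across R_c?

V ≈ 1.65 V

Total series resistance ΣR = 2.38 + 13.6 + 16.6 = 32.58 kΩ.
Voltage divider: V = V_s · (16.60 / 32.58) = 3.23 × 0.5095 = 1.646 V.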